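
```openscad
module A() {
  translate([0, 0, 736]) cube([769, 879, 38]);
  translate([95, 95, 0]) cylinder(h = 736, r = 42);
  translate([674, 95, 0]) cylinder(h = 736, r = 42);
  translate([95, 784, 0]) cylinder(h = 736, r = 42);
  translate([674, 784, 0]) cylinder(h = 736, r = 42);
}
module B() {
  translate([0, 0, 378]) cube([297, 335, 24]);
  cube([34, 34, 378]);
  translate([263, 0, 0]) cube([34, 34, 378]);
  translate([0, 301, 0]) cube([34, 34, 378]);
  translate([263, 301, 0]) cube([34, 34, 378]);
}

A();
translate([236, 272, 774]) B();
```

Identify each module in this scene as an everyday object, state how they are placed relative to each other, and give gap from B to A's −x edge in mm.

The stool's min-x is at 236; the table's min-x is 0; gap = 236 mm.

A is a table. B is a stool. The stool is on top of the table, centred. The gap from the stool to the table's −x edge is 236 mm.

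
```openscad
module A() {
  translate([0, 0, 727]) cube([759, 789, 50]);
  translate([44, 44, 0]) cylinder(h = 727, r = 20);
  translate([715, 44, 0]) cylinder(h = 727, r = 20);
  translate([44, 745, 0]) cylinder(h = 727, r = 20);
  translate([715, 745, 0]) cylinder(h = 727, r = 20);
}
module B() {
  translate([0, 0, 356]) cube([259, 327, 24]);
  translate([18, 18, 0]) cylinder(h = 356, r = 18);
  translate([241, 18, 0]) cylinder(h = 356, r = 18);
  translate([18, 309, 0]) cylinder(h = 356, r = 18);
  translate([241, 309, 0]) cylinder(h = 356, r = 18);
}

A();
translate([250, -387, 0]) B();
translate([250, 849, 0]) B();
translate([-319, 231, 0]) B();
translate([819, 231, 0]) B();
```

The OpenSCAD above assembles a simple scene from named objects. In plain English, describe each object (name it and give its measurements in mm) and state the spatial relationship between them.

A is a table: top 759 mm (x) × 789 mm (y), 50 mm thick, upper face at z = 777 mm, on four round legs of 40 mm diameter, each leg's bounding box inset 24 mm from the nearest pair of top edges, running from z = 0 to the bottom of the top.

B is a four-legged stool. The seat is 259×327 mm, 24 mm thick, top at z = 380 mm. It stands on four round legs, each 36 mm in diameter, from z = 0 to the seat underside, each leg's axis is inset half a diameter from the nearest pair of seat edges (so the leg's bounding box is flush with the corner).

Four stools sit around the table at the −y, +y, −x, +x sides.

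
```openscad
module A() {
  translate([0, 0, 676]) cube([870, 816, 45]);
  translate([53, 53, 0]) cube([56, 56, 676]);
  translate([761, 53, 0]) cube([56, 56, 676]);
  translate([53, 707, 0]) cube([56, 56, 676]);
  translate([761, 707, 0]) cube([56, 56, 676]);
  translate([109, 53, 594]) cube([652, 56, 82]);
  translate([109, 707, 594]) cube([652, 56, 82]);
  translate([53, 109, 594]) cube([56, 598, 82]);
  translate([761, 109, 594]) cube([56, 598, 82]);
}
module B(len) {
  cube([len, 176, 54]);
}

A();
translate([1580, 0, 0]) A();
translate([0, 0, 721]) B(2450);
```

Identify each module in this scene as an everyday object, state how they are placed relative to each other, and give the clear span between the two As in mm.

A is a table. B is a beam. A beam spans the tops of two tables. The clear span between the two tables is 710 mm.

Second table starts at x = 1580; first ends at x = 870; clear span = 1580 − 870 = 710 mm.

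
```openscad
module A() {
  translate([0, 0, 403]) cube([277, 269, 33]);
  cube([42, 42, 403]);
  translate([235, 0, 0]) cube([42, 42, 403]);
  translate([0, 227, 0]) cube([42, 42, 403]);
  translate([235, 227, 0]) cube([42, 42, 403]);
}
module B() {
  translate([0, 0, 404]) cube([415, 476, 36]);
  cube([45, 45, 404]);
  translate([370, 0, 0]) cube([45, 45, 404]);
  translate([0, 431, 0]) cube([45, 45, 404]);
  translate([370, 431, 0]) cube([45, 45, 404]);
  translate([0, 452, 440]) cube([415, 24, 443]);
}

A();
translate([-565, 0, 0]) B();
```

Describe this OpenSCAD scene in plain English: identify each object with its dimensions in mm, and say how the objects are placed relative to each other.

A is a four-legged stool. The seat is 277×269 mm, 33 mm thick, top at z = 436 mm. It stands on four square legs, each 42×42 mm in cross-section, from z = 0 to the seat underside, each flush with a corner of the seat.

B is a chair: 415×476 mm seat, 36 mm thick, top at z = 440 mm, on four 45 mm square corner legs flush with the seat edges. A 24 mm thick backrest slab spans the full seat width, extending 443 mm above the seat top, its back face flush with the seat's +y edge.

The chair is on the floor beside the stool on its −x side.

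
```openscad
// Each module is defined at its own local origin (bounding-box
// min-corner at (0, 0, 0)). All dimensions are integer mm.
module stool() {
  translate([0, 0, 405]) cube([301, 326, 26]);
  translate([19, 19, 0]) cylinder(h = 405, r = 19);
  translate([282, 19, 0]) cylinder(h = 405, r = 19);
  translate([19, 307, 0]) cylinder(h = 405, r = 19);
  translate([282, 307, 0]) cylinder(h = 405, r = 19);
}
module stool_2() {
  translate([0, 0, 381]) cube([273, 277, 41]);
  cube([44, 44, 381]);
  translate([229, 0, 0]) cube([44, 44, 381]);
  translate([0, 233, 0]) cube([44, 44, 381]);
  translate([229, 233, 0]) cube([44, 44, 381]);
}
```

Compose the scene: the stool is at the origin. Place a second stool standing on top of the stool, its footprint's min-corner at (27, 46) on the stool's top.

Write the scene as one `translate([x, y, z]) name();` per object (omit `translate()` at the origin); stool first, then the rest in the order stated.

stool();
translate([27, 46, 431]) stool_2();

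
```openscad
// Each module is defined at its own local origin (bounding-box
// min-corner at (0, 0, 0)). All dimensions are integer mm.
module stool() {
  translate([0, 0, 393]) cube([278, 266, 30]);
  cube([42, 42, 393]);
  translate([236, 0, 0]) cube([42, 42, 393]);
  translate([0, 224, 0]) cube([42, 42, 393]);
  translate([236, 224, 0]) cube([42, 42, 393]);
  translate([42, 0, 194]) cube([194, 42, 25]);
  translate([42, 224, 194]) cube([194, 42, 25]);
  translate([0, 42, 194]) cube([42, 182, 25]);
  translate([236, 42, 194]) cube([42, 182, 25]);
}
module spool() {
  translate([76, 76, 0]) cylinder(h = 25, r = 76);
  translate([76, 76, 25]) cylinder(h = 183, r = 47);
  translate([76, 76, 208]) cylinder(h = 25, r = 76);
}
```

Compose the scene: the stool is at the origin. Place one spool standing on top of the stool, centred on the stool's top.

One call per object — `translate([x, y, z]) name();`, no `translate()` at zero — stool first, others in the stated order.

stool();
translate([63, 57, 423]) spool();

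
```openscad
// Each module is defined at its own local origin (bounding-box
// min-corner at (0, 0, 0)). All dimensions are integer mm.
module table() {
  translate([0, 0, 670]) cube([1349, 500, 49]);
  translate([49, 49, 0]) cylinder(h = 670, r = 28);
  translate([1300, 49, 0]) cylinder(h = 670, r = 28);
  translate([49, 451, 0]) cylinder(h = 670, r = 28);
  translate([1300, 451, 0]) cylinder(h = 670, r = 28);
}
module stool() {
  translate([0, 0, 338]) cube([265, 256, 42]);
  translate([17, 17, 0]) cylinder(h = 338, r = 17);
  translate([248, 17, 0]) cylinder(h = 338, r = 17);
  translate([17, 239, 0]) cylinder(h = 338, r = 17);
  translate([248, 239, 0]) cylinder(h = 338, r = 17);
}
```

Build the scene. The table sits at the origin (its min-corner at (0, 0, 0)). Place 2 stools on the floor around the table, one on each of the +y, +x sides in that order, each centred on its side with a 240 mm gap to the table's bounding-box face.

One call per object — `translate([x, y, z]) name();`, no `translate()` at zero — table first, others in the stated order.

table();
translate([542, 740, 0]) stool();
translate([1589, 122, 0]) stool();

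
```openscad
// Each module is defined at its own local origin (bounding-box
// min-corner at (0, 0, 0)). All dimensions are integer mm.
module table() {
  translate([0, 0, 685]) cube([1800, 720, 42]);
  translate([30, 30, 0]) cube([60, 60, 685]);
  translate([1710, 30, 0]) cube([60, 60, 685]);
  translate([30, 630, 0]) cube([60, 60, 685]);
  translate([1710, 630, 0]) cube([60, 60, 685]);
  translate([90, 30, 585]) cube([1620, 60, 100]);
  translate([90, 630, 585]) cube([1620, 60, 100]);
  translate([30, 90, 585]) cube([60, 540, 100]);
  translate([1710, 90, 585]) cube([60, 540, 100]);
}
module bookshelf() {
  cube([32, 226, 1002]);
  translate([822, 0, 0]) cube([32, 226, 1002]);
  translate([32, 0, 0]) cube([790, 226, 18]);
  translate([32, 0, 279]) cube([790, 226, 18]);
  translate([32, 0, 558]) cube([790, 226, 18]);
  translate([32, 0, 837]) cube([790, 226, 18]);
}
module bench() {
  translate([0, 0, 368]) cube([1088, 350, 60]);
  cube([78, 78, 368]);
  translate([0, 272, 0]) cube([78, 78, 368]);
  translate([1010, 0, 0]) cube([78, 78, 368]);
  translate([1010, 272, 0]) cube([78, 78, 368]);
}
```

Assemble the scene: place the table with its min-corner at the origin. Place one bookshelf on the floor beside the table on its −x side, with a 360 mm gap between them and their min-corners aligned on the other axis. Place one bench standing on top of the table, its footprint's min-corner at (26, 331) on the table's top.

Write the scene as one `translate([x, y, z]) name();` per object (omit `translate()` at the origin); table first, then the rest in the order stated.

table();
translate([-1214, 0, 0]) bookshelf();
translate([26, 331, 727]) bench();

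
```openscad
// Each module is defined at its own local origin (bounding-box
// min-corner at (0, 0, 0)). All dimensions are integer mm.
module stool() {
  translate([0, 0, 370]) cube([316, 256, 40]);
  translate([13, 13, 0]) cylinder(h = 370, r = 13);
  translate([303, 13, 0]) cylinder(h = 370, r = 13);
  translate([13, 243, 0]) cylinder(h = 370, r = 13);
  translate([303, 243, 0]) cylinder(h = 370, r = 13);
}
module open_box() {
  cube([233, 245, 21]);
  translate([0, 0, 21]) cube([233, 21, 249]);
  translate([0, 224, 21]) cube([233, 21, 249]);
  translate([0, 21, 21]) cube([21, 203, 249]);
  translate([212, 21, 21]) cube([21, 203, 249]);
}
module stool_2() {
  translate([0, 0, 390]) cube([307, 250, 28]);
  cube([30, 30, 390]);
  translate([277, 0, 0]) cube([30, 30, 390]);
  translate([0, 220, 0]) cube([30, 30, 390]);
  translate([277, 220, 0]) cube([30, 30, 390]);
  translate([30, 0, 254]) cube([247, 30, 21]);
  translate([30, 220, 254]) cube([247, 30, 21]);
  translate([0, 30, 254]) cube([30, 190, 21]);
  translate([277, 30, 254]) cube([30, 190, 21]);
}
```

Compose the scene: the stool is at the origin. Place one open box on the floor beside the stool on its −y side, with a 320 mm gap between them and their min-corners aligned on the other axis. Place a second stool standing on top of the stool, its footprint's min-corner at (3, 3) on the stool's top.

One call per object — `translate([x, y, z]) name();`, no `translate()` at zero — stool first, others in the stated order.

stool();
translate([0, -565, 0]) open_box();
translate([3, 3, 410]) stool_2();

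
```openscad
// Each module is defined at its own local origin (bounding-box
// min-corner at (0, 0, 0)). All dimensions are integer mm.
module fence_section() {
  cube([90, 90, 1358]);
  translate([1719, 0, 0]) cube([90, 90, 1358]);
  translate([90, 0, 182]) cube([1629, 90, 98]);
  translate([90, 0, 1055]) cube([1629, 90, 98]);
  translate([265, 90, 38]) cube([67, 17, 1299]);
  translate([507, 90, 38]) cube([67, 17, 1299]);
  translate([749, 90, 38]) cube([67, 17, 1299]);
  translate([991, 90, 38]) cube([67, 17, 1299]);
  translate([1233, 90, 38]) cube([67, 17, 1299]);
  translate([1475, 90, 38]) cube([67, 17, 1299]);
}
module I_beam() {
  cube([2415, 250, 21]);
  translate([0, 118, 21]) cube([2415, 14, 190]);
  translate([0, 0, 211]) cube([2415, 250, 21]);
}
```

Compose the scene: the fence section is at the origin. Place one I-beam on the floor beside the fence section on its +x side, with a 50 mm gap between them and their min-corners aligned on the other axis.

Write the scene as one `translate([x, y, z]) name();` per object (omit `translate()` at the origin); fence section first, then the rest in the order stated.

fence_section();
translate([1859, 0, 0]) I_beam();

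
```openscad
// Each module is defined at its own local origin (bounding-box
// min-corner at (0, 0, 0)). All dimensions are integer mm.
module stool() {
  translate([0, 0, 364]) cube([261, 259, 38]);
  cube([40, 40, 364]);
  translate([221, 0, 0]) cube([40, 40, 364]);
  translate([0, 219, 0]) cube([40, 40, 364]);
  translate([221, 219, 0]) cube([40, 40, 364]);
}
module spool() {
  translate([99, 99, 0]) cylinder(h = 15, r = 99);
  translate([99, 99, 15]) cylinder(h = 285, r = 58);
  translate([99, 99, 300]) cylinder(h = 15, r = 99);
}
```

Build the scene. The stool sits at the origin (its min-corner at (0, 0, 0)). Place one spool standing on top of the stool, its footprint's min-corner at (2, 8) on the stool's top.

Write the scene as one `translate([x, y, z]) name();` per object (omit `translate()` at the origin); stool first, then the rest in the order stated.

stool();
translate([2, 8, 402]) spool();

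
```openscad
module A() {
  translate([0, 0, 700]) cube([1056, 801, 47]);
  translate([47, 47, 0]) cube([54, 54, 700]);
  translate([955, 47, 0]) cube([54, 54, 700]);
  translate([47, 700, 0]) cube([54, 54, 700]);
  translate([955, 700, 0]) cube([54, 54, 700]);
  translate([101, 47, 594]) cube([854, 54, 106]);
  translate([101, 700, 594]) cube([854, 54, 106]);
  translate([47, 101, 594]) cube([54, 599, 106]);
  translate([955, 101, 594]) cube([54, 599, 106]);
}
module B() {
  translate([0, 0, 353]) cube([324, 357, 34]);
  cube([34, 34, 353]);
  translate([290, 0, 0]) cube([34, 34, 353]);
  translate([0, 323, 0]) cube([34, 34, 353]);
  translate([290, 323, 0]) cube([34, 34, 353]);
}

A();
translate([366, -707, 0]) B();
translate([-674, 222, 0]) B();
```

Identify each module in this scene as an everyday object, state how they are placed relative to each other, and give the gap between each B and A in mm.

A is a table. B is a stool. Two stools sit around the table at the −y, −x sides. The gap between each stool and the table is 350 mm.

Each stool's nearest face is 350 mm from the table's bounding box.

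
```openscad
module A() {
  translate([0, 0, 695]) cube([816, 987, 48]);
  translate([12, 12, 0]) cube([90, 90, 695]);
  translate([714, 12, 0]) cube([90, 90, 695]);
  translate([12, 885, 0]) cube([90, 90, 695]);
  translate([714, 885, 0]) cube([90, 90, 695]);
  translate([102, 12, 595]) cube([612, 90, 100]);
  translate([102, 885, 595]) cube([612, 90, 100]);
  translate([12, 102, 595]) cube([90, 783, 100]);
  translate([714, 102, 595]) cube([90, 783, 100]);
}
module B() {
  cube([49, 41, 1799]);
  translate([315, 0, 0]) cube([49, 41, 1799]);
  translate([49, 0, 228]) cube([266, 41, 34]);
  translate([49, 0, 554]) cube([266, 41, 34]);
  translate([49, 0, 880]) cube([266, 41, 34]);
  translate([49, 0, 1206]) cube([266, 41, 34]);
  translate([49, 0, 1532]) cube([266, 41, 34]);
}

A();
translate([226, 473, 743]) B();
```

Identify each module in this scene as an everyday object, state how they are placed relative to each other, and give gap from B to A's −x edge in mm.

A is a table. B is a ladder. The ladder is on top of the table, centred. The gap from the ladder to the table's −x edge is 226 mm.

The ladder's min-x is at 226; the table's min-x is 0; gap = 226 mm.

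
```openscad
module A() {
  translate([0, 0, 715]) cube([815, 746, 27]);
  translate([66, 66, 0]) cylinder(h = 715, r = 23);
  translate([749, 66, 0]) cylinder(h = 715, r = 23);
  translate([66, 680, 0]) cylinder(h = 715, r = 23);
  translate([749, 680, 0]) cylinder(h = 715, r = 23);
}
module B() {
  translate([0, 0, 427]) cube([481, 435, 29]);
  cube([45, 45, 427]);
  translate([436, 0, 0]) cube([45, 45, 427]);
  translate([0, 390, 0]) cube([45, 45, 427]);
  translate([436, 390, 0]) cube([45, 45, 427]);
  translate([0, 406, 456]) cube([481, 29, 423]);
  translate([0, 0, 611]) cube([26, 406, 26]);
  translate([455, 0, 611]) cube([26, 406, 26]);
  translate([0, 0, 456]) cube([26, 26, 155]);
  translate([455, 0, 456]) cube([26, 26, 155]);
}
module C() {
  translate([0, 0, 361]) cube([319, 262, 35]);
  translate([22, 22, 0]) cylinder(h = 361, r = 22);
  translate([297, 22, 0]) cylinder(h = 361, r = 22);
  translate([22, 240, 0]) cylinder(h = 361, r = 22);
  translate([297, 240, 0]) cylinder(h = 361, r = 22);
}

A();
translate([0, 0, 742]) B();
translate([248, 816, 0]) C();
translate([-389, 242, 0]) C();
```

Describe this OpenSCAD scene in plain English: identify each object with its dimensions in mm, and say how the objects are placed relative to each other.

A is a rectangular dining table. The top is 815×746×27 mm with its upper surface at z = 742 mm. It stands on four round legs of 46 mm diameter, each leg's bounding box inset 43 mm from the nearest pair of top edges, running from the floor to the underside of the top.

B is a chair: 481×435 mm seat, 29 mm thick, top at z = 456 mm, on four 45 mm square corner legs flush with the seat edges. A 29 mm thick backrest slab spans the full seat width, extending 423 mm above the seat top, its back face flush with the seat's +y edge. Two armrests of 26×26 mm section run along each side from the seat's front edge to the front of the backrest, top faces 181 mm above the seat top and outer faces flush with the seat's x-edges; a 26×26 mm post under the front of each armrest stands on the seat at the front corner.

C is a simple wooden stool: a rectangular seat 319 mm (x) by 262 mm (y), 35 mm thick, top face at z = 396 mm, on four round legs, each 44 mm in diameter. The legs rest on z = 0, each leg's axis is inset half a diameter from the nearest pair of seat edges (so the leg's bounding box is flush with the corner).

The chair is on top of the table. Two stools sit around the table at the +y, −x sides.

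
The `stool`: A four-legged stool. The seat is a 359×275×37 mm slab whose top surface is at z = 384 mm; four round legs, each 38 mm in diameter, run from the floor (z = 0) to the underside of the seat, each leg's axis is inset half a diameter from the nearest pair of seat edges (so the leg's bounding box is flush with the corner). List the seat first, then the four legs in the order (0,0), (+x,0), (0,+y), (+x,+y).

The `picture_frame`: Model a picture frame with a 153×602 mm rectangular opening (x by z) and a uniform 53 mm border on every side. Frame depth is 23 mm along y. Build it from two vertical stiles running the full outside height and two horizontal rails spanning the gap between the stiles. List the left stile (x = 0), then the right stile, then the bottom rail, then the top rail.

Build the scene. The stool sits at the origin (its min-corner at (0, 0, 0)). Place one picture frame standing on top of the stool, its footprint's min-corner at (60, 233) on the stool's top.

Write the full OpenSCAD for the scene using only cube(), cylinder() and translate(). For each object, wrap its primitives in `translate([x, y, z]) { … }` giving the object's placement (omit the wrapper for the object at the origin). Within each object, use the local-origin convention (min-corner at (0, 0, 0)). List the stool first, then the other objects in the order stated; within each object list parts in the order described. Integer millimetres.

translate([0, 0, 347]) cube([359, 275, 37]);
translate([19, 19, 0]) cylinder(h = 347, r = 19);
translate([340, 19, 0]) cylinder(h = 347, r = 19);
translate([19, 256, 0]) cylinder(h = 347, r = 19);
translate([340, 256, 0]) cylinder(h = 347, r = 19);
translate([60, 233, 384]) {
  cube([53, 23, 708]);
  translate([206, 0, 0]) cube([53, 23, 708]);
  translate([53, 0, 0]) cube([153, 23, 53]);
  translate([53, 0, 655]) cube([153, 23, 53]);
}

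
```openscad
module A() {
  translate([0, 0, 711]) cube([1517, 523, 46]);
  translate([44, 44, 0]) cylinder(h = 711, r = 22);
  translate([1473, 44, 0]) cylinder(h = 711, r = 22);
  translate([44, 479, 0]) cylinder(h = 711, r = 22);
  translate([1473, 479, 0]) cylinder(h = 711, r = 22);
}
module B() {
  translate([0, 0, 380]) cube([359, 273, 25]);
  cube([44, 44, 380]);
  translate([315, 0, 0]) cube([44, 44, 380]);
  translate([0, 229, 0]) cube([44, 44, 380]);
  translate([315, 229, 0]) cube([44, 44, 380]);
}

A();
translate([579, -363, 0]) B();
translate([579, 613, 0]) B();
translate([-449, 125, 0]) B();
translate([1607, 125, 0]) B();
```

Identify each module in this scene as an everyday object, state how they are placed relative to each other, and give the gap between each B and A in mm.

A is a table. B is a stool. Four stools sit around the table at the −y, +y, −x, +x sides. The gap between each stool and the table is 90 mm.

Each stool's nearest face is 90 mm from the table's bounding box.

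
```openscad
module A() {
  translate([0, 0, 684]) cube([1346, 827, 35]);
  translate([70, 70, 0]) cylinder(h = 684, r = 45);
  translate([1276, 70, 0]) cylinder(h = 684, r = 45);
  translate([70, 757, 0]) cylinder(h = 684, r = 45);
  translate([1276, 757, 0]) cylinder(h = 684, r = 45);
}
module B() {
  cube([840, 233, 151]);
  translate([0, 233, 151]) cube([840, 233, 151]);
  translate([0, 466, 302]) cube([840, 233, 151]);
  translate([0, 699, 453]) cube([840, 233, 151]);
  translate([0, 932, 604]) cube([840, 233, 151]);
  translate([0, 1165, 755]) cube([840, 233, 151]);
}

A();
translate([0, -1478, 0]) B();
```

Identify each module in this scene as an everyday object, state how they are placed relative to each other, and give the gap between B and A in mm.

The staircase's nearest face is 80 mm from the table's −y face.

A is a table. B is a staircase. The staircase is on the floor beside the table on its −y side. The gap between the staircase and the table is 80 mm.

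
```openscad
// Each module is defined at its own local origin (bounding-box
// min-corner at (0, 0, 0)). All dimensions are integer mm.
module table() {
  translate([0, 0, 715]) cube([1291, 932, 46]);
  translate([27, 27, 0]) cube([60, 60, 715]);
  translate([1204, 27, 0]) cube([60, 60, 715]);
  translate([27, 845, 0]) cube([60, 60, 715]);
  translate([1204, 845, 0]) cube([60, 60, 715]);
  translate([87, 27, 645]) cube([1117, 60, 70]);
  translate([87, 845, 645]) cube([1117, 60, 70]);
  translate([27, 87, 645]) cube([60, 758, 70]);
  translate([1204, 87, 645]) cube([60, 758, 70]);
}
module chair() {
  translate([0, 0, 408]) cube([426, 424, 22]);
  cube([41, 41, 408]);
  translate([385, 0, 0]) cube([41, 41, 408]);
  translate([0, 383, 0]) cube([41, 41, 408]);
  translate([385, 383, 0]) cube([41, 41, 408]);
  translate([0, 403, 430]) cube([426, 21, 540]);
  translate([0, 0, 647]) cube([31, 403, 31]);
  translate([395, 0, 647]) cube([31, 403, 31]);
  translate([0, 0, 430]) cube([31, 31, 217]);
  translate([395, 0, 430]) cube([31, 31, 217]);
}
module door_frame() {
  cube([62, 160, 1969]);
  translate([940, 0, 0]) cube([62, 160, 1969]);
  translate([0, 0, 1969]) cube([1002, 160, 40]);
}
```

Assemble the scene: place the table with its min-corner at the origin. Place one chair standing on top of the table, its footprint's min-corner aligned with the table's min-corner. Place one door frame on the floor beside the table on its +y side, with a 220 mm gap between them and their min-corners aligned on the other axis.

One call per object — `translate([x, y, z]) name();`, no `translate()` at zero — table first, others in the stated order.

table();
translate([0, 0, 761]) chair();
translate([0, 1152, 0]) door_frame();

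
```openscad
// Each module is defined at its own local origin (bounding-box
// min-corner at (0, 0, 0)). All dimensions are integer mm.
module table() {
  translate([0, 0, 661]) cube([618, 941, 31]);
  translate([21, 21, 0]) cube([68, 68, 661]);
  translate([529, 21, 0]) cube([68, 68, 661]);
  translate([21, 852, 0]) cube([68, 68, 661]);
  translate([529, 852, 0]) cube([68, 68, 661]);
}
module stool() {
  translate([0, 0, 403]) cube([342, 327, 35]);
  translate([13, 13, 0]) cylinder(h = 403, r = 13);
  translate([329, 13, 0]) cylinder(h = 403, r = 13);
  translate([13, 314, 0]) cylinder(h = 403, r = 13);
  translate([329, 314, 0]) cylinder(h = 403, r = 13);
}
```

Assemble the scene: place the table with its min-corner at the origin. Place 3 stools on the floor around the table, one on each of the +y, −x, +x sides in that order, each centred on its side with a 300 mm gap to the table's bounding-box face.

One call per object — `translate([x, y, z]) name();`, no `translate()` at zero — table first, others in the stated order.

table();
translate([138, 1241, 0]) stool();
translate([-642, 307, 0]) stool();
translate([918, 307, 0]) stool();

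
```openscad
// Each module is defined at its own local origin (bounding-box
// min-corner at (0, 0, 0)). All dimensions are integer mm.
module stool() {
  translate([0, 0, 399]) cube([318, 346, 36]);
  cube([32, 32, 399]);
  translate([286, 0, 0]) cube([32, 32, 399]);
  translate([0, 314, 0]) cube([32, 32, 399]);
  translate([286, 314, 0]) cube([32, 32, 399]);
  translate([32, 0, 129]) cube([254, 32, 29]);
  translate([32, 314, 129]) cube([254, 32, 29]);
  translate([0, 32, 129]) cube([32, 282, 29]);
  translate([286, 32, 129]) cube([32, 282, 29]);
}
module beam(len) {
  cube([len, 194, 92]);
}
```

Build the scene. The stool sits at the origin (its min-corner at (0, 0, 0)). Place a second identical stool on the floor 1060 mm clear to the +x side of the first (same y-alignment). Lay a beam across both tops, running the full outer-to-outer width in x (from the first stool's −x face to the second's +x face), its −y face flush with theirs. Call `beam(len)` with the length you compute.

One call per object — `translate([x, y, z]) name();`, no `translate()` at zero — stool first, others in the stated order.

stool();
translate([1378, 0, 0]) stool();
translate([0, 0, 435]) beam(1696);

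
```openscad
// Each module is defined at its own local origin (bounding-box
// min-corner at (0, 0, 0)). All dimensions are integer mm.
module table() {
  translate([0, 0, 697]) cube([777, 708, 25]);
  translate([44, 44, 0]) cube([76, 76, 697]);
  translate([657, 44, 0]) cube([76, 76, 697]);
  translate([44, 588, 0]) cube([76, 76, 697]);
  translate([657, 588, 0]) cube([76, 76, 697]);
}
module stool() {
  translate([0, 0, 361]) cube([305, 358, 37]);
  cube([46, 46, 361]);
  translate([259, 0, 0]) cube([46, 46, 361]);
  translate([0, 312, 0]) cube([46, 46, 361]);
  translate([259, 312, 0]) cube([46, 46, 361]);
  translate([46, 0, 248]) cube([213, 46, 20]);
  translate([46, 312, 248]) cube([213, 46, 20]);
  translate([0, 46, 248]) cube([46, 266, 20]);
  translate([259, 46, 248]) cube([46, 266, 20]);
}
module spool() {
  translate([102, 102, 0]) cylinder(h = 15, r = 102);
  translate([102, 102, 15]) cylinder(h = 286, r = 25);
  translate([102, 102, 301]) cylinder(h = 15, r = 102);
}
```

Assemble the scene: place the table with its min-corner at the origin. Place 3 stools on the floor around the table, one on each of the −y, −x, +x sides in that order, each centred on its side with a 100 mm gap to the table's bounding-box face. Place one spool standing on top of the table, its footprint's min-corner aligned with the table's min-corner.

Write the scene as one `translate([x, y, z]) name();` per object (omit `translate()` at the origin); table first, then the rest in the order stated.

table();
translate([236, -458, 0]) stool();
translate([-405, 175, 0]) stool();
translate([877, 175, 0]) stool();
translate([0, 0, 722]) spool();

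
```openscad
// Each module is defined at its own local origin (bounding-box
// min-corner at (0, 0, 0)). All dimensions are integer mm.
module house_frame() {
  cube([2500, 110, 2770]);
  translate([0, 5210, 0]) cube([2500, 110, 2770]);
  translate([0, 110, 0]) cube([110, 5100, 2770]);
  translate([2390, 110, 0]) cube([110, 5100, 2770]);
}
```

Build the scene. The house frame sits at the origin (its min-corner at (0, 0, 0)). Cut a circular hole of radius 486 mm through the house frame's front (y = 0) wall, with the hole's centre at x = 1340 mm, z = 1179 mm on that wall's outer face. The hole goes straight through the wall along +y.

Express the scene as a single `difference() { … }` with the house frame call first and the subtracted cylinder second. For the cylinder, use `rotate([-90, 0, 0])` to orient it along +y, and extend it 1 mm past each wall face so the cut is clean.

difference() {
  house_frame();
  translate([1340, -1, 1179]) rotate([-90, 0, 0]) cylinder(h = 112, r = 486);
}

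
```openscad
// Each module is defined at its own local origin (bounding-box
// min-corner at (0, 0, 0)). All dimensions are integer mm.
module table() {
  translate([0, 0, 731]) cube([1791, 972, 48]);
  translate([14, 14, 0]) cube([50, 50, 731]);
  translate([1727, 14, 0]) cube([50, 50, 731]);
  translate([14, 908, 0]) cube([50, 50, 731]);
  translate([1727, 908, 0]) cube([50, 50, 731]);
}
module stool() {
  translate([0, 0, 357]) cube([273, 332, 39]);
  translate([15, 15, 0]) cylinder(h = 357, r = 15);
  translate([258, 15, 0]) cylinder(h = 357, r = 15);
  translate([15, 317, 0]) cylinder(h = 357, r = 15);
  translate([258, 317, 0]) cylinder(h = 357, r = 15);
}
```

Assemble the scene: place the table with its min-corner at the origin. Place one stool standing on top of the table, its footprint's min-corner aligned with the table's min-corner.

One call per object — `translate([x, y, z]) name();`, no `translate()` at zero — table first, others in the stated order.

table();
translate([0, 0, 779]) stool();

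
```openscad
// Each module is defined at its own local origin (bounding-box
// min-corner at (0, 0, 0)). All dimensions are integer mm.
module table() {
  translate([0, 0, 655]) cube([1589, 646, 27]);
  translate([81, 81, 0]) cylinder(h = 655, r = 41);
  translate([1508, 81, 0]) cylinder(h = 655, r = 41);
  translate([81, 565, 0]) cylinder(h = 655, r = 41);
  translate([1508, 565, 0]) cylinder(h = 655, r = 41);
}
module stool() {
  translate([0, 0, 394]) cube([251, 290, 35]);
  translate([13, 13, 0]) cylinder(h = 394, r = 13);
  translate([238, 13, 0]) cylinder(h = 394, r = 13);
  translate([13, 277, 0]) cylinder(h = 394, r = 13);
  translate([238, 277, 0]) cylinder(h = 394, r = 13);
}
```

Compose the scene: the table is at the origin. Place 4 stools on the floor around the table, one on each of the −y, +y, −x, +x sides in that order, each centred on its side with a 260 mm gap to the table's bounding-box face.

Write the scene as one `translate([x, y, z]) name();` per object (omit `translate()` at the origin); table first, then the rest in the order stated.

table();
translate([669, -550, 0]) stool();
translate([669, 906, 0]) stool();
translate([-511, 178, 0]) stool();
translate([1849, 178, 0]) stool();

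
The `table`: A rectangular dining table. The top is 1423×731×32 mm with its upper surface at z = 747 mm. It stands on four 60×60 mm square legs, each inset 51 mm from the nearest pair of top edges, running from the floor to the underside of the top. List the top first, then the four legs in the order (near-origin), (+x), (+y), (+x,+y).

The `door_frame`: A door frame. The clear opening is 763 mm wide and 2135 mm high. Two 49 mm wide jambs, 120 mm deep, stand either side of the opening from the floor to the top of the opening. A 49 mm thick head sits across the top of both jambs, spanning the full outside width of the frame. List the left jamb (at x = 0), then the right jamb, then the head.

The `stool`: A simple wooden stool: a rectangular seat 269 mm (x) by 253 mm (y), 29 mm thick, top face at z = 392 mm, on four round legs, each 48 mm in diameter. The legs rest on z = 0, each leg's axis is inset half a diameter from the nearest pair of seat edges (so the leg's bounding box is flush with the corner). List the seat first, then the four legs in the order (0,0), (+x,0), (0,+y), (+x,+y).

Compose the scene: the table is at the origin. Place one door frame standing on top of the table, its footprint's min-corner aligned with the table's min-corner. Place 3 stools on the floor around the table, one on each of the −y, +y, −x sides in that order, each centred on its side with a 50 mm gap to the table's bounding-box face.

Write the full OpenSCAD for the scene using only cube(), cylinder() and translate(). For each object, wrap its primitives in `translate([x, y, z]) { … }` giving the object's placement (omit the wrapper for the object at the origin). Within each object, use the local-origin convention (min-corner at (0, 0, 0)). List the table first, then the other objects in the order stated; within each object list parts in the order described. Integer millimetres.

translate([0, 0, 715]) cube([1423, 731, 32]);
translate([51, 51, 0]) cube([60, 60, 715]);
translate([1312, 51, 0]) cube([60, 60, 715]);
translate([51, 620, 0]) cube([60, 60, 715]);
translate([1312, 620, 0]) cube([60, 60, 715]);
translate([0, 0, 747]) {
  cube([49, 120, 2135]);
  translate([812, 0, 0]) cube([49, 120, 2135]);
  translate([0, 0, 2135]) cube([861, 120, 49]);
}
translate([577, -303, 0]) {
  translate([0, 0, 363]) cube([269, 253, 29]);
  translate([24, 24, 0]) cylinder(h = 363, r = 24);
  translate([245, 24, 0]) cylinder(h = 363, r = 24);
  translate([24, 229, 0]) cylinder(h = 363, r = 24);
  translate([245, 229, 0]) cylinder(h = 363, r = 24);
}
translate([577, 781, 0]) {
  translate([0, 0, 363]) cube([269, 253, 29]);
  translate([24, 24, 0]) cylinder(h = 363, r = 24);
  translate([245, 24, 0]) cylinder(h = 363, r = 24);
  translate([24, 229, 0]) cylinder(h = 363, r = 24);
  translate([245, 229, 0]) cylinder(h = 363, r = 24);
}
translate([-319, 239, 0]) {
  translate([0, 0, 363]) cube([269, 253, 29]);
  translate([24, 24, 0]) cylinder(h = 363, r = 24);
  translate([245, 24, 0]) cylinder(h = 363, r = 24);
  translate([24, 229, 0]) cylinder(h = 363, r = 24);
  translate([245, 229, 0]) cylinder(h = 363, r = 24);
}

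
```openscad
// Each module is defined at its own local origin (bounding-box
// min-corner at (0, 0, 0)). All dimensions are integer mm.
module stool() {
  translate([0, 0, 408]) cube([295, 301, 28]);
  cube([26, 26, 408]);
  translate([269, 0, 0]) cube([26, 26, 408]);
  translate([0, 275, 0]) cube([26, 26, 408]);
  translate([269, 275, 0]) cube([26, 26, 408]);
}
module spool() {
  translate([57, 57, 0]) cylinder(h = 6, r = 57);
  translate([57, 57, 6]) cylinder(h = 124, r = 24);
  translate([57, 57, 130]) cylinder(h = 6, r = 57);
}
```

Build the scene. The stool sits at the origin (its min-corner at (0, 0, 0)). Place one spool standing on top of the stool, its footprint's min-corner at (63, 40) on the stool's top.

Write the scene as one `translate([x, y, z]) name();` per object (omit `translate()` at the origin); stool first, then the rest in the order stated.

stool();
translate([63, 40, 436]) spool();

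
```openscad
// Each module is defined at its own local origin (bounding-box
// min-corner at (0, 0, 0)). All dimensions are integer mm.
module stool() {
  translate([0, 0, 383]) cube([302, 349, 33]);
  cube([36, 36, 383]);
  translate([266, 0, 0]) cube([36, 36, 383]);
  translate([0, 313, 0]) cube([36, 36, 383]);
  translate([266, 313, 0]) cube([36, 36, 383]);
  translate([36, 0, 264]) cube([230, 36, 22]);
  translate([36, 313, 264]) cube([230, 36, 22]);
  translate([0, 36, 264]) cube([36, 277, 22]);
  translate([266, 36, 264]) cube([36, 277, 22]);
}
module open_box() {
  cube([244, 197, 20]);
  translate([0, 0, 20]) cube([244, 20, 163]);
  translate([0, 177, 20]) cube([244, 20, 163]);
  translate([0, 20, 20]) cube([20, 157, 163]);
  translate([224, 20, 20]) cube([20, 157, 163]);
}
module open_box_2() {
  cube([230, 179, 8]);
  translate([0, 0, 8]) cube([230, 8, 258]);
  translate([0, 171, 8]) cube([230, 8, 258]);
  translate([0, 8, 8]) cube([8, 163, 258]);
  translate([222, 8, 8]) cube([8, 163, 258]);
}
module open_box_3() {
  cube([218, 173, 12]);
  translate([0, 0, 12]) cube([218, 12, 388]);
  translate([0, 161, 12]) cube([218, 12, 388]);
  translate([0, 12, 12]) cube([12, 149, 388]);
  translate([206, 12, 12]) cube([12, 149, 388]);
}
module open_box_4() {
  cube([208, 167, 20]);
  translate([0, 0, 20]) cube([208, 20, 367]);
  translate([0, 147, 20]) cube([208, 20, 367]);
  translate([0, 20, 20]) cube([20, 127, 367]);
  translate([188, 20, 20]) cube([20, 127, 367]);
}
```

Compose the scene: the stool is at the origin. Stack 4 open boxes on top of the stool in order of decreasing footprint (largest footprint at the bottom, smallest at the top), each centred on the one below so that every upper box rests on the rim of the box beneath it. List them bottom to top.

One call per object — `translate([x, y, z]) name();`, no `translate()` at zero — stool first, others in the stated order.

stool();
translate([29, 76, 416]) open_box();
translate([36, 85, 599]) open_box_2();
translate([42, 88, 865]) open_box_3();
translate([47, 91, 1265]) open_box_4();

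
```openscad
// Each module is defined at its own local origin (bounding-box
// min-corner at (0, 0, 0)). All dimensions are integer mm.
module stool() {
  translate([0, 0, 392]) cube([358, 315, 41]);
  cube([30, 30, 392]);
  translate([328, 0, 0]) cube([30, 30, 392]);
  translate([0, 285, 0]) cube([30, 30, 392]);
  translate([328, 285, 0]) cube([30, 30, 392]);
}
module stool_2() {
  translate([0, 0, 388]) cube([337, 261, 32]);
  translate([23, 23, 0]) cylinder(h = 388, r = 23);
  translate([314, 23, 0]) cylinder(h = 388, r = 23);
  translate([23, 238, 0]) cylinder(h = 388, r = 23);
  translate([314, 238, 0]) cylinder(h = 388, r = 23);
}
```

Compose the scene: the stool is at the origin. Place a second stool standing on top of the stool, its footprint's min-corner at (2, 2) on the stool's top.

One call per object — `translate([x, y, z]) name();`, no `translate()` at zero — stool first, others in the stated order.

stool();
translate([2, 2, 433]) stool_2();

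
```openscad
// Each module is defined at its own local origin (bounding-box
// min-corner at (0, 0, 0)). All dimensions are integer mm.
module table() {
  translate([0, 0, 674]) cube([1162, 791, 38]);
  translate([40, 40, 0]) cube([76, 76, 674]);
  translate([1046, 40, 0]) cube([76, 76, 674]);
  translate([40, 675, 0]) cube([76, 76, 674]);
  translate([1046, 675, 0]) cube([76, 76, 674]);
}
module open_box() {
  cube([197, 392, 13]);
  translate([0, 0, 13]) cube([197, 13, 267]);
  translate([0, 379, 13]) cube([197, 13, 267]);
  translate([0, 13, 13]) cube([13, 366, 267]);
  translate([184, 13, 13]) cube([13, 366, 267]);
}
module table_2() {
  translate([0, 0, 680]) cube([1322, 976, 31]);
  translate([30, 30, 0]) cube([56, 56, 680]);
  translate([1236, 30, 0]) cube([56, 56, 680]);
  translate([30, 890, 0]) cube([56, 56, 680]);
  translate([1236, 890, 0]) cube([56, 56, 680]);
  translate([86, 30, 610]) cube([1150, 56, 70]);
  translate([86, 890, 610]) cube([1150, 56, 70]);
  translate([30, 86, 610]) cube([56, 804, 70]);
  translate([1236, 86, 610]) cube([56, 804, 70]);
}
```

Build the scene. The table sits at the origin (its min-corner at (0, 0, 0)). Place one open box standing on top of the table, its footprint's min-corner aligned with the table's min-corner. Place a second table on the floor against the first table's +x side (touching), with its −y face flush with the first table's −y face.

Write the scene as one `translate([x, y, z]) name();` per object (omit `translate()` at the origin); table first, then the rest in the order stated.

table();
translate([0, 0, 712]) open_box();
translate([1162, 0, 0]) table_2();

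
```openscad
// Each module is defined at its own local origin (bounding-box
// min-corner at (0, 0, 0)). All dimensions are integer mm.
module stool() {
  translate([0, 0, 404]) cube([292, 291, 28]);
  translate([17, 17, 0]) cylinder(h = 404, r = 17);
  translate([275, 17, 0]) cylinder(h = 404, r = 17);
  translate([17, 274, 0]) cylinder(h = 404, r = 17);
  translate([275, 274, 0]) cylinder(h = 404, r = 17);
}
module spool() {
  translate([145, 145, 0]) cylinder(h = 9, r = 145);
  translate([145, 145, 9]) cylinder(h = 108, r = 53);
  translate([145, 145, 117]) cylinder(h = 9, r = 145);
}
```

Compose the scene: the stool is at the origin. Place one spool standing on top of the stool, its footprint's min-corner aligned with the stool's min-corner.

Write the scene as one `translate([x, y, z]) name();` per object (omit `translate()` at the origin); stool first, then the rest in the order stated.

stool();
translate([0, 0, 432]) spool();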